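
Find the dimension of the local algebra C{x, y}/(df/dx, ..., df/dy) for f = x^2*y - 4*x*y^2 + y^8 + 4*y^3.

The Hessian of f at 0 has rank 0. Corank 2; j^3 = y*(x - 2*y)^2 has shape L^2 M (L != M), so D-series; mu = 9 gives D_9.

9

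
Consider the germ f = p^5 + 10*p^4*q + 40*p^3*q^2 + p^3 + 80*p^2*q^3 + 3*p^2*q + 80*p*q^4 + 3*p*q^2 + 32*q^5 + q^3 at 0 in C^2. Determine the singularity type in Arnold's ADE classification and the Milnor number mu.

Type E_8, Milnor number mu = 8.

The Hessian of f at 0 has rank 0. Corank 2; j^3 = (p + q)^3 is a perfect cube, so E-series; the 5-jet and mu = 8 give E_8.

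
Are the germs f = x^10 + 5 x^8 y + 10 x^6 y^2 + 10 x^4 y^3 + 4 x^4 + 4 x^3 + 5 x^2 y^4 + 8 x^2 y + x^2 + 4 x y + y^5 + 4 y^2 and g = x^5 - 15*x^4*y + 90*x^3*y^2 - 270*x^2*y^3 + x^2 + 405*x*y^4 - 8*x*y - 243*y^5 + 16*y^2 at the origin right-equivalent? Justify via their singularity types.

The Hessian of f at 0 has rank 1. Corank 1: A-series; mu = 4 gives A_4. The Hessian of g at 0 has rank 1. Corank 1: A-series; mu = 4 gives A_4. Both have type A_4, hence right-equivalent.

Yes.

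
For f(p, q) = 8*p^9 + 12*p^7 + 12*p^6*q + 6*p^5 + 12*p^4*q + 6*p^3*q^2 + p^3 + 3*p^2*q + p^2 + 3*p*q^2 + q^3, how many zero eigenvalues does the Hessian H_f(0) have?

Hessian at 0 has rank 1.

1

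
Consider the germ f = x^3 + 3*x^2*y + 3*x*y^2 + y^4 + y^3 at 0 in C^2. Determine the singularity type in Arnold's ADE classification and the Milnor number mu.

Type E6, Milnor number mu = 6.

The Hessian of f at 0 is [[0, 0], [0, 0]] with rank 0, so corank 2. A Groebner basis of the Jacobian ideal J(f) in C{x,y} is {y^3, x^2 + 2*x*y + y^2}; counting standard monomials gives mu = 6. Corank 2; j^3 = (x + y)^3 is a perfect cube, so E-series; the 4-jet and mu = 6 give E_6.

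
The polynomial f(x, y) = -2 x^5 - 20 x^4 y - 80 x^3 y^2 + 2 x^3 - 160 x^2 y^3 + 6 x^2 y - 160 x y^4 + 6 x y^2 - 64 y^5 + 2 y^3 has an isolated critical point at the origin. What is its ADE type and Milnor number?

Type E8, Milnor number mu = 8.

The Hessian of f at 0 has rank 0. Corank 2; j^3 = 2*(x + y)^3 is a perfect cube, so E-series; the 5-jet and mu = 8 give E_8.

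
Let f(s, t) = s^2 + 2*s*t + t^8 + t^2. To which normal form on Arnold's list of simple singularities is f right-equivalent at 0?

The Hessian of f at 0 is [[2, 2], [2, 2]] with rank 1, so corank 1. A Groebner basis of the Jacobian ideal J(f) in C{s,t} is {t^7, s + t}; counting standard monomials gives mu = 7. Corank 1: A-series; mu = 7 gives A_7.

A_7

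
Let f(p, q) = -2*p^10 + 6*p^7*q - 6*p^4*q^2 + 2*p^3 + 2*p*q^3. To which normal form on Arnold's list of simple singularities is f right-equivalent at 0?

The Hessian of f at 0 is [[0, 0], [0, 0]] with rank 0, so corank 2. A Groebner basis of the Jacobian ideal J(f) in C{p,q} is {p^3, p*q^2, 3*p^2 + q^3}; counting standard monomials gives mu = 7. Corank 2; j^3 = 2*p^3 is a perfect cube, so E-series; the 4-jet and mu = 7 give E_7.

E_{7}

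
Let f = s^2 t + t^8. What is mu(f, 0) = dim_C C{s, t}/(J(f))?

9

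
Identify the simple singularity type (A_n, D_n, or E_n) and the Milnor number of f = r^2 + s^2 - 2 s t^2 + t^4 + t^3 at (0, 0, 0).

Type A_2, Milnor number mu = 2.

The Hessian of f at 0 has rank 2. Corank 1: A-series; mu = 2 gives A_2.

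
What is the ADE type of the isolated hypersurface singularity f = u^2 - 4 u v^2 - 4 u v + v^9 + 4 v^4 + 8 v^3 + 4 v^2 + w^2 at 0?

The Hessian of f at 0 has rank 2. Corank 1: A-series; mu = 8 gives A_8.

A_8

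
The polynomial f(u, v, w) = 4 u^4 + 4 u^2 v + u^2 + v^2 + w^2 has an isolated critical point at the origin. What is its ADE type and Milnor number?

The Hessian of f at 0 has rank 3. Corank 0: nondegenerate Morse point, so A_1.

Type A_{1}, Milnor number mu = 1.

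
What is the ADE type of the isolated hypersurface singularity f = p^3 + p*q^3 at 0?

E7

The Hessian of f at 0 is [[0, 0], [0, 0]] with rank 0, so corank 2. A Groebner basis of the Jacobian ideal J(f) in C{p,q} is {p^3, p*q^2, 3*p^2 + q^3}; counting standard monomials gives mu = 7. Corank 2; j^3 = p^3 is a perfect cube, so E-series; the 4-jet and mu = 7 give E_7.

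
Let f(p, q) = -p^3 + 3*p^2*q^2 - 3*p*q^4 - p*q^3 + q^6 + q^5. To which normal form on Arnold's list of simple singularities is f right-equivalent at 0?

E7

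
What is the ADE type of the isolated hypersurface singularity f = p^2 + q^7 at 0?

A6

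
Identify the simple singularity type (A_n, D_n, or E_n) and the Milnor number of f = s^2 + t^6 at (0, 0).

Type A5, Milnor number mu = 5.

The Hessian of f at 0 has rank 1. Corank 1: A-series; mu = 5 gives A_5.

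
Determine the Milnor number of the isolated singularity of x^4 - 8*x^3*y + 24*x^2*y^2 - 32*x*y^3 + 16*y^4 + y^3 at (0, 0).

6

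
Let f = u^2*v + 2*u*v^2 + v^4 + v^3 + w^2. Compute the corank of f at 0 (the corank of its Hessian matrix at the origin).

2

Hessian at 0 has rank 1.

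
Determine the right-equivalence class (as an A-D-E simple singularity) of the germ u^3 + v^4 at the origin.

The Hessian of f at 0 has rank 0. Corank 2; j^3 = u^3 is a perfect cube, so E-series; the 4-jet and mu = 6 give E_6.

E6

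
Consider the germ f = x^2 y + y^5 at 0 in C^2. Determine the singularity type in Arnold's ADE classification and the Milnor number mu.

The Hessian of f at 0 has rank 0. Corank 2; j^3 = x^2*y has shape L^2 M (L != M), so D-series; mu = 6 gives D_6.

Type D_{6}, Milnor number mu = 6.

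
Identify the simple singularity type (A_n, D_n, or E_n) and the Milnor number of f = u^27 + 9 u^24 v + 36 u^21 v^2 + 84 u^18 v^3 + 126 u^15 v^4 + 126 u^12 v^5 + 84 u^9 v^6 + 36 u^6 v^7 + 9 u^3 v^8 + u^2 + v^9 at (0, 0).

Type A_8, Milnor number mu = 8.

The Hessian of f at 0 is [[2, 0], [0, 0]] with rank 1, so corank 1. A Groebner basis of the Jacobian ideal J(f) in C{u,v} is {v^8, u}; counting standard monomials gives mu = 8. Corank 1: A-series; mu = 8 gives A_8.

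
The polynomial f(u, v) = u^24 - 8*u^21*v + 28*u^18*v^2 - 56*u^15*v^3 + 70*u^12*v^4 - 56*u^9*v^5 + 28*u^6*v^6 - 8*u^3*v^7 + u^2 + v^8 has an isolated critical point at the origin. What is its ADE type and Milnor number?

The Hessian of f at 0 is [[2, 0], [0, 0]] with rank 1, so corank 1. A Groebner basis of the Jacobian ideal J(f) in C{u,v} is {v^7, u}; counting standard monomials gives mu = 7. Corank 1: A-series; mu = 7 gives A_7.

Type A_{7}, Milnor number mu = 7.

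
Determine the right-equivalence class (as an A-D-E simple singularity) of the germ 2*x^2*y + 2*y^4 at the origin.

D5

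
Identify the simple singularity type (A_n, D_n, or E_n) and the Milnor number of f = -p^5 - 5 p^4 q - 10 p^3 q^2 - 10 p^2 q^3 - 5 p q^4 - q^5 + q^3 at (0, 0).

Type E_{8}, Milnor number mu = 8.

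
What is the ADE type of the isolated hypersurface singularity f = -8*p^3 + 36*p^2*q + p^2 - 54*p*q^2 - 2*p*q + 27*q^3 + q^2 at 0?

A2

The Hessian of f at 0 is [[2, -2], [-2, 2]] with rank 1, so corank 1. A Groebner basis of the Jacobian ideal J(f) in C{p,q} is {q^2, p - q}; counting standard monomials gives mu = 2. Corank 1: A-series; mu = 2 gives A_2.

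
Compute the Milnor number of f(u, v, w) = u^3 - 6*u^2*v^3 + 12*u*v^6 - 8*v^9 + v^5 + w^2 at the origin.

8

The Hessian of f at 0 is [[0, 0, 0], [0, 0, 0], [0, 0, 2]] with rank 1, so corank 2. A Groebner basis of the Jacobian ideal J(f) in C{u,v,w} is {-u^2/4 + u*v^3, v^4, u^3, u^2*v, w}; counting standard monomials gives mu = 8. Corank 2; j^3 = u^3 is a perfect cube, so E-series; the 5-jet and mu = 8 give E_8.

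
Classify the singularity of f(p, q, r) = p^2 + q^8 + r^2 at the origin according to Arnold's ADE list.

A7

The Hessian of f at 0 is [[2, 0, 0], [0, 0, 0], [0, 0, 2]] with rank 2, so corank 1. A Groebner basis of the Jacobian ideal J(f) in C{p,q,r} is {q^7, p, r}; counting standard monomials gives mu = 7. Corank 1: A-series; mu = 7 gives A_7.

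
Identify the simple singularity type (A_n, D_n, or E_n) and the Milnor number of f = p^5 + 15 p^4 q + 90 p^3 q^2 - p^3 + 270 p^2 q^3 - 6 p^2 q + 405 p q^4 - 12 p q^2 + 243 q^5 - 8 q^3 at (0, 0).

The Hessian of f at 0 has rank 0. Corank 2; j^3 = -(p + 2*q)^3 is a perfect cube, so E-series; the 5-jet and mu = 8 give E_8.

Type E_{8}, Milnor number mu = 8.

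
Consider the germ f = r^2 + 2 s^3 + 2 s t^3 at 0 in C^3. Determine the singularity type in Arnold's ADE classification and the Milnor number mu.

Type E7, Milnor number mu = 7.

The Hessian of f at 0 has rank 1. Corank 2; j^3 = 2*s^3 is a perfect cube, so E-series; the 4-jet and mu = 7 give E_7.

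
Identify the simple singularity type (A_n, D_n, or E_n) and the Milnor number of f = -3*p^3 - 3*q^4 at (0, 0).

Type E_6, Milnor number mu = 6.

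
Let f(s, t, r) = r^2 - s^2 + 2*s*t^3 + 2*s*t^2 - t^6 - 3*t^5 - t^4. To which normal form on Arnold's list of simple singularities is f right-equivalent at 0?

The Hessian of f at 0 has rank 2. Corank 1: A-series; mu = 4 gives A_4.

A4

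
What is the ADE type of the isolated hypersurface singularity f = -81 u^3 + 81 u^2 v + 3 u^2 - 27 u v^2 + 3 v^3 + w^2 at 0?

A_2

The Hessian of f at 0 has rank 2. Corank 1: A-series; mu = 2 gives A_2.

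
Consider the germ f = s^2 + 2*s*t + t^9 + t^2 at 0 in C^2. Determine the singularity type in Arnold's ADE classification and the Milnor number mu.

Type A8, Milnor number mu = 8.

The Hessian of f at 0 has rank 1. Corank 1: A-series; mu = 8 gives A_8.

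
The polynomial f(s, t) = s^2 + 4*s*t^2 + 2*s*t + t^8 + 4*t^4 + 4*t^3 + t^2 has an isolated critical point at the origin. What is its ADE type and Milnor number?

The Hessian of f at 0 has rank 1. Corank 1: A-series; mu = 7 gives A_7.

Type A_7, Milnor number mu = 7.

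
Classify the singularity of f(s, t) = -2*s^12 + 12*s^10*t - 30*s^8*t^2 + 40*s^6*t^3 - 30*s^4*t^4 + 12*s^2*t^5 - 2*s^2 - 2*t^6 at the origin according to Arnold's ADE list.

The Hessian of f at 0 has rank 1. Corank 1: A-series; mu = 5 gives A_5.

A_{5}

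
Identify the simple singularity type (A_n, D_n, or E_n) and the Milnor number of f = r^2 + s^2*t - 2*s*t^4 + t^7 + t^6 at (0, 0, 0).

Type D_7, Milnor number mu = 7.

The Hessian of f at 0 has rank 1. Corank 2; j^3 = s^2*t has shape L^2 M (L != M), so D-series; mu = 7 gives D_7.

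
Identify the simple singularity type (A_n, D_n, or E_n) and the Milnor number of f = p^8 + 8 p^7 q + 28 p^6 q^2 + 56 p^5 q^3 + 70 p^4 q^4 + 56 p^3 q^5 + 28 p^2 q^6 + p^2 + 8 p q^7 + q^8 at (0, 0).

Type A_{7}, Milnor number mu = 7.

The Hessian of f at 0 is [[2, 0], [0, 0]] with rank 1, so corank 1. A Groebner basis of the Jacobian ideal J(f) in C{p,q} is {q^7, p}; counting standard monomials gives mu = 7. Corank 1: A-series; mu = 7 gives A_7.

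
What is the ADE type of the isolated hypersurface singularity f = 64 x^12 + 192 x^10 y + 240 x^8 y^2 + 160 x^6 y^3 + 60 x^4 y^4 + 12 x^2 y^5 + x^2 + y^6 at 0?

A_5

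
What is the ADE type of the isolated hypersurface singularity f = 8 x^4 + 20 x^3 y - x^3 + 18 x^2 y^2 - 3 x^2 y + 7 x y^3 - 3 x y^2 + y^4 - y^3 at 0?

E_{7}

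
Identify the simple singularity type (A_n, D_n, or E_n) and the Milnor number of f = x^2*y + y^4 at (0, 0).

Type D_5, Milnor number mu = 5.

The Hessian of f at 0 is [[0, 0], [0, 0]] with rank 0, so corank 2. A Groebner basis of the Jacobian ideal J(f) in C{x,y} is {x^3, x^2/4 + y^3, x*y}; counting standard monomials gives mu = 5. Corank 2; j^3 = x^2*y has shape L^2 M (L != M), so D-series; mu = 5 gives D_5.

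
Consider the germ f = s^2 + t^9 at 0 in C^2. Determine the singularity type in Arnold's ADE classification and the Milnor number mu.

Type A_{8}, Milnor number mu = 8.

The Hessian of f at 0 has rank 1. Corank 1: A-series; mu = 8 gives A_8.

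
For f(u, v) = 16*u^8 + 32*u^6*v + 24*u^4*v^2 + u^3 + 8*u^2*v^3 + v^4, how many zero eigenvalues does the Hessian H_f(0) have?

2

The Hessian at 0 is [[0, 0], [0, 0]] of rank 0; hence corank 2.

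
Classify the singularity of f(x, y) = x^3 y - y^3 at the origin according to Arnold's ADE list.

E_7

The Hessian of f at 0 has rank 0. Corank 2; j^3 = -y^3 is a perfect cube, so E-series; the 4-jet and mu = 7 give E_7.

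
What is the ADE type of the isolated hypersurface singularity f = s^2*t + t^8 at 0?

D_9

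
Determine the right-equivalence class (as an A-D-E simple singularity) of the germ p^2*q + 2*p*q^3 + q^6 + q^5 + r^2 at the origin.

D7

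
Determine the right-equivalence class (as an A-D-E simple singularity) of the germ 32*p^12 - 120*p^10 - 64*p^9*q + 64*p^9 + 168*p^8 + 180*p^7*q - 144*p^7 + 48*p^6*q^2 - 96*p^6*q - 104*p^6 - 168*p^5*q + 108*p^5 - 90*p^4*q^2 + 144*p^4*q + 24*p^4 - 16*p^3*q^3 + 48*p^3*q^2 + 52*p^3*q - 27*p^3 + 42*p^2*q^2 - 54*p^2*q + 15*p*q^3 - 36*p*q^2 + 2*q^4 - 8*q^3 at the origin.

The Hessian of f at 0 has rank 0. Corank 2; j^3 = -(3*p + 2*q)^3 is a perfect cube, so E-series; the 4-jet and mu = 7 give E_7.

E_7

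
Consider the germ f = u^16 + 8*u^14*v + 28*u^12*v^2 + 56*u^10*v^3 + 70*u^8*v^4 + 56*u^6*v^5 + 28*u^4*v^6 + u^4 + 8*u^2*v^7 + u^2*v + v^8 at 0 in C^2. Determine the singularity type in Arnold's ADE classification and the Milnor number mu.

The Hessian of f at 0 is [[0, 0], [0, 0]] with rank 0, so corank 2. A Groebner basis of the Jacobian ideal J(f) in C{u,v} is {u^2/8 + v^7, u^3, u*v}; counting standard monomials gives mu = 9. Corank 2; j^3 = u^2*v has shape L^2 M (L != M), so D-series; mu = 9 gives D_9.

Type D_9, Milnor number mu = 9.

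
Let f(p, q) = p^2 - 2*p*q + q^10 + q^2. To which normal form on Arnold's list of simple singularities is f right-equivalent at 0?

A_9

The Hessian of f at 0 has rank 1. Corank 1: A-series; mu = 9 gives A_9.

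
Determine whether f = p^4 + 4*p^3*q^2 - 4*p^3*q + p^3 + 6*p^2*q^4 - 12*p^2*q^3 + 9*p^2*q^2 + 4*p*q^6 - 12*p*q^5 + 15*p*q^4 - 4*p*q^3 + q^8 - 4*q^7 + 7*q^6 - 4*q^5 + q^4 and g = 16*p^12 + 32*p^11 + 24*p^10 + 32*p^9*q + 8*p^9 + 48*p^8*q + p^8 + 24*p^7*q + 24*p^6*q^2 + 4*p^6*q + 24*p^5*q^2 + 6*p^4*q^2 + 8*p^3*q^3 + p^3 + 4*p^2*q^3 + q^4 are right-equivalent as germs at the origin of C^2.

Yes.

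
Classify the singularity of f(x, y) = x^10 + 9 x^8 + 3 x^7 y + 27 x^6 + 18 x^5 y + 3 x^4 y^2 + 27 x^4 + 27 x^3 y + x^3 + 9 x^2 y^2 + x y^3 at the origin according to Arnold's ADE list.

The Hessian of f at 0 is [[0, 0], [0, 0]] with rank 0, so corank 2. A Groebner basis of the Jacobian ideal J(f) in C{x,y} is {x^2/3 + y^4 + y^3/9, x^3, x^2*y - x^2/9 - y^3/27, 2*x^2/3 + x*y^2 + 2*y^3/9}; counting standard monomials gives mu = 7. Corank 2; j^3 = x^3 is a perfect cube, so E-series; the 4-jet and mu = 7 give E_7.

E_7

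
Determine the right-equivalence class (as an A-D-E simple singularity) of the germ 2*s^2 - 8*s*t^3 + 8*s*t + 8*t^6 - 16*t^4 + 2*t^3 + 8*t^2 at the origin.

A_{2}

The Hessian of f at 0 is [[4, 8], [8, 16]] with rank 1, so corank 1. A Groebner basis of the Jacobian ideal J(f) in C{s,t} is {t^2, s + 2*t}; counting standard monomials gives mu = 2. Corank 1: A-series; mu = 2 gives A_2.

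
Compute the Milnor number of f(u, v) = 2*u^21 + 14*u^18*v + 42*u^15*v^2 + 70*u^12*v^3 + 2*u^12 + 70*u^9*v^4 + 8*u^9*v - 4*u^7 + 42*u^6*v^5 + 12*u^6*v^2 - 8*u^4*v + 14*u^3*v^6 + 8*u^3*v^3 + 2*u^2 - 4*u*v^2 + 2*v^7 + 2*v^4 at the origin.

The Hessian of f at 0 has rank 1. Corank 1: A-series; mu = 6 gives A_6.

6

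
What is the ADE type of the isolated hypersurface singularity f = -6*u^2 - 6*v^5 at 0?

A_{4}

The Hessian of f at 0 has rank 1. Corank 1: A-series; mu = 4 gives A_4.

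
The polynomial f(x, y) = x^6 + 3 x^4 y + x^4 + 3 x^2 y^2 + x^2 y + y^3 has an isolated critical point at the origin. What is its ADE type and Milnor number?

Type D_{4}, Milnor number mu = 4.

The Hessian of f at 0 has rank 0. Corank 2; j^3 = y*(x^2 + y^2) splits into three distinct lines over C (the quadratic factor has nonzero discriminant), so D_4.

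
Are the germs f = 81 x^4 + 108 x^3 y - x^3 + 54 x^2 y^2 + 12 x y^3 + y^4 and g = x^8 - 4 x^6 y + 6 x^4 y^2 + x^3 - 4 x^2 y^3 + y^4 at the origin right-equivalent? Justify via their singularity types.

The Hessian of f at 0 has rank 0. Corank 2; j^3 = -x^3 is a perfect cube, so E-series; the 4-jet and mu = 6 give E_6. The Hessian of g at 0 has rank 0. Corank 2; j^3 = x^3 is a perfect cube, so E-series; the 4-jet and mu = 6 give E_6. Both have type E_6, hence right-equivalent.

Yes.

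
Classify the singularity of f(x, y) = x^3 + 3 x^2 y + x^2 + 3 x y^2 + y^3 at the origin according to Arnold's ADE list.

A2

The Hessian of f at 0 has rank 1. Corank 1: A-series; mu = 2 gives A_2.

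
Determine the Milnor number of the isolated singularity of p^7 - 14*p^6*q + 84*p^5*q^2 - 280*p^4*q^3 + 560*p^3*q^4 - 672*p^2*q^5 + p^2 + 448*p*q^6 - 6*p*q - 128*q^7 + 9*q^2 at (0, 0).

The Hessian of f at 0 is [[2, -6], [-6, 18]] with rank 1, so corank 1. A Groebner basis of the Jacobian ideal J(f) in C{p,q} is {q^6, p - 3*q}; counting standard monomials gives mu = 6. Corank 1: A-series; mu = 6 gives A_6.

6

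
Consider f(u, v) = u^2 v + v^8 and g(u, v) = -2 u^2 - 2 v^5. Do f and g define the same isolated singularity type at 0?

The Hessian of f at 0 has rank 0. Corank 2; j^3 = u^2*v has shape L^2 M (L != M), so D-series; mu = 9 gives D_9. The Hessian of g at 0 has rank 1. Corank 1: A-series; mu = 4 gives A_4. f is D_9 but g is A_4, hence not right-equivalent.

No.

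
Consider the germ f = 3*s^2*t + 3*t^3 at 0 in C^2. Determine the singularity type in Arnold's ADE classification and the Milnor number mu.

Type D4, Milnor number mu = 4.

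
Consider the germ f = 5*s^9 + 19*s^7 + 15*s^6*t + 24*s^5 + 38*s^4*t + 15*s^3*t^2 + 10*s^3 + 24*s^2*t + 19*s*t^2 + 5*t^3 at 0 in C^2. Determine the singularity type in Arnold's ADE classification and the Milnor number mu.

Type D_{4}, Milnor number mu = 4.

The Hessian of f at 0 is [[0, 0], [0, 0]] with rank 0, so corank 2. A Groebner basis of the Jacobian ideal J(f) in C{s,t} is {t^3, s^2 - t^2/6, s*t + t^2/2}; counting standard monomials gives mu = 4. Corank 2; j^3 = (s + t)*(10*s^2 + 14*s*t + 5*t^2) splits into three distinct lines over C (the quadratic factor has nonzero discriminant), so D_4.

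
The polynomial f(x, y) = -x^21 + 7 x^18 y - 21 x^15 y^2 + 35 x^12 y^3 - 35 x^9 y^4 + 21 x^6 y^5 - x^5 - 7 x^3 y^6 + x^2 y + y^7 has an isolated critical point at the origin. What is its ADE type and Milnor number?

The Hessian of f at 0 has rank 0. Corank 2; j^3 = x^2*y has shape L^2 M (L != M), so D-series; mu = 8 gives D_8.

Type D_8, Milnor number mu = 8.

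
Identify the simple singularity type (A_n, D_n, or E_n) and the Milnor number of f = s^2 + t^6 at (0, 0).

Type A5, Milnor number mu = 5.

The Hessian of f at 0 has rank 1. Corank 1: A-series; mu = 5 gives A_5.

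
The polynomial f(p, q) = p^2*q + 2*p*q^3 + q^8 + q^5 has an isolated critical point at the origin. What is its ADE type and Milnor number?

The Hessian of f at 0 has rank 0. Corank 2; j^3 = p^2*q has shape L^2 M (L != M), so D-series; mu = 9 gives D_9.

Type D9, Milnor number mu = 9.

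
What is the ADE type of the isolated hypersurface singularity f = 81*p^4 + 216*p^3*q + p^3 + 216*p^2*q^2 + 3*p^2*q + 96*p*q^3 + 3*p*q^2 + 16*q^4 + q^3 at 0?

E_6

The Hessian of f at 0 has rank 0. Corank 2; j^3 = (p + q)^3 is a perfect cube, so E-series; the 4-jet and mu = 6 give E_6.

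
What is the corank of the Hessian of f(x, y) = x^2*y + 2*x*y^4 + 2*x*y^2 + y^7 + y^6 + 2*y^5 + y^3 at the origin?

Hessian at 0 has rank 0.

2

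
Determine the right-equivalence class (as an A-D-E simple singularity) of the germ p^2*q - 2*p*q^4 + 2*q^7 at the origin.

D8

The Hessian of f at 0 has rank 0. Corank 2; j^3 = p^2*q has shape L^2 M (L != M), so D-series; mu = 8 gives D_8.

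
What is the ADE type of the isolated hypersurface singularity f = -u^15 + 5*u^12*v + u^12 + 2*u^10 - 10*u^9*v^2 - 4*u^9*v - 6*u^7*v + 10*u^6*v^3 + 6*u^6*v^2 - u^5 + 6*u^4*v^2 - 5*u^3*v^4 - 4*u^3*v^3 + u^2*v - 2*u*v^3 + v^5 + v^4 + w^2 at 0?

D_5

The Hessian of f at 0 is [[0, 0, 0], [0, 0, 0], [0, 0, 2]] with rank 1, so corank 2. A Groebner basis of the Jacobian ideal J(f) in C{u,v,w} is {u*v^2, -u*v + v^3, u^2 + 4*u*v, w}; counting standard monomials gives mu = 5. Corank 2; j^3 = u^2*v has shape L^2 M (L != M), so D-series; mu = 5 gives D_5.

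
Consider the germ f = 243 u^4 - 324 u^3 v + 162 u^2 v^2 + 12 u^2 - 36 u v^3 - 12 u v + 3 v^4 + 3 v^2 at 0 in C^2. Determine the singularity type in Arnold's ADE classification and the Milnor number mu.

The Hessian of f at 0 has rank 1. Corank 1: A-series; mu = 3 gives A_3.

Type A3, Milnor number mu = 3.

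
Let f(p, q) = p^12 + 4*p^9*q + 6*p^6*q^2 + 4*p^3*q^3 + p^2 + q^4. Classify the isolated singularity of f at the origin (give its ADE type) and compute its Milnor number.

Type A_{3}, Milnor number mu = 3.

The Hessian of f at 0 has rank 1. Corank 1: A-series; mu = 3 gives A_3.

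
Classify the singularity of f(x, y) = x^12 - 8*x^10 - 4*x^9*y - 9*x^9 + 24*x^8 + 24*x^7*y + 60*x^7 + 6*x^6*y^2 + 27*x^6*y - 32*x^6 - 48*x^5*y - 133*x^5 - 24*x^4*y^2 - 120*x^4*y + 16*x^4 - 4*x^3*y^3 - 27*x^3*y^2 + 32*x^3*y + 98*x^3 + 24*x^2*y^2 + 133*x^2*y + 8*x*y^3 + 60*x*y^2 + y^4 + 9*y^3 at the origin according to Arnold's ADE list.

D5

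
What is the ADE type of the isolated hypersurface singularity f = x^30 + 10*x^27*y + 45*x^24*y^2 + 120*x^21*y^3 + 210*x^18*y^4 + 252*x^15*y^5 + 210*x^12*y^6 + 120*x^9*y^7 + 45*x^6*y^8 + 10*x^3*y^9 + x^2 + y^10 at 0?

A_{9}

The Hessian of f at 0 is [[2, 0], [0, 0]] with rank 1, so corank 1. A Groebner basis of the Jacobian ideal J(f) in C{x,y} is {y^9, x}; counting standard monomials gives mu = 9. Corank 1: A-series; mu = 9 gives A_9.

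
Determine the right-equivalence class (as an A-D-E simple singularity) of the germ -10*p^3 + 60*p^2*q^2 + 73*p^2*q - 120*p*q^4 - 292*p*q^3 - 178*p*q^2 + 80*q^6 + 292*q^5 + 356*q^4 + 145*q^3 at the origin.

D_{4}

The Hessian of f at 0 has rank 0. Corank 2; j^3 = -(2*p - 5*q)*(5*p^2 - 24*p*q + 29*q^2) splits into three distinct lines over C (the quadratic factor has nonzero discriminant), so D_4.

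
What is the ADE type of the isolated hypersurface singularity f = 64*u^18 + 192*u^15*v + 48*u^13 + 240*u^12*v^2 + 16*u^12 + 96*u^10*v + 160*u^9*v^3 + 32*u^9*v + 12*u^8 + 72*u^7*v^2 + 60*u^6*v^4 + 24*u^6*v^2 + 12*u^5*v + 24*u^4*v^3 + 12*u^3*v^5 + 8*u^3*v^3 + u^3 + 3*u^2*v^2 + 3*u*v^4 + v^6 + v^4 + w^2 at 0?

E_{6}

The Hessian of f at 0 has rank 1. Corank 2; j^3 = u^3 is a perfect cube, so E-series; the 4-jet and mu = 6 give E_6.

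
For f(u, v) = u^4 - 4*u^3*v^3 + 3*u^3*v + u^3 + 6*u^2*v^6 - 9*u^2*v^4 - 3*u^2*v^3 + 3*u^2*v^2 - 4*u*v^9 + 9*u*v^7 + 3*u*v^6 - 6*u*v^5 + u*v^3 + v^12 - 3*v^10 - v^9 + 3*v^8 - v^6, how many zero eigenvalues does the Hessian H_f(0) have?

The Hessian at 0 is [[0, 0], [0, 0]] of rank 0; hence corank 2.

2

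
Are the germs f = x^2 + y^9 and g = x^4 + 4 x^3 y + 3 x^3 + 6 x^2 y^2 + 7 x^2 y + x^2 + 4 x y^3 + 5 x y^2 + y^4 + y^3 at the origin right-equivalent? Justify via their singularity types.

The Hessian of f at 0 is [[2, 0], [0, 0]] with rank 1, so corank 1. A Groebner basis of the Jacobian ideal J(f) in C{x,y} is {y^8, x}; counting standard monomials gives mu = 8. Corank 1: A-series; mu = 8 gives A_8. The Hessian of g at 0 is [[2, 0], [0, 0]] with rank 1, so corank 1. A Groebner basis of the Jacobian ideal J(g) in C{x,y} is {y^2, x}; counting standard monomials gives mu = 2. Corank 1: A-series; mu = 2 gives A_2. f is A_8 but g is A_2, hence not right-equivalent.

No.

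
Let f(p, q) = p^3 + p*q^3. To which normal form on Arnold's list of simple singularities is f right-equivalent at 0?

E7

The Hessian of f at 0 has rank 0. Corank 2; j^3 = p^3 is a perfect cube, so E-series; the 4-jet and mu = 7 give E_7.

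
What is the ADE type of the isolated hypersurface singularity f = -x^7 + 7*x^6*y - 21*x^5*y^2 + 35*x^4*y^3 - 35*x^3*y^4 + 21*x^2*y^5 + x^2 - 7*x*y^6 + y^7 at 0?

The Hessian of f at 0 has rank 1. Corank 1: A-series; mu = 6 gives A_6.

A_6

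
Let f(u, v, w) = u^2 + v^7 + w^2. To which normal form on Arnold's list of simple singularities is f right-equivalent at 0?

The Hessian of f at 0 has rank 2. Corank 1: A-series; mu = 6 gives A_6.

A_6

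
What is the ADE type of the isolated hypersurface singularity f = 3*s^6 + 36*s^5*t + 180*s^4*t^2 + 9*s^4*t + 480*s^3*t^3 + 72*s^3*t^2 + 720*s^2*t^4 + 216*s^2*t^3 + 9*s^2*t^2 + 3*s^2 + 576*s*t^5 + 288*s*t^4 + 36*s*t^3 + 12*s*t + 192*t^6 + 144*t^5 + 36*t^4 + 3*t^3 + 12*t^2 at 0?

A2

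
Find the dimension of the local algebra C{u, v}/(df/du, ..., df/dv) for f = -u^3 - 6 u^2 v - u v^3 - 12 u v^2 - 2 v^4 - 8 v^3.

7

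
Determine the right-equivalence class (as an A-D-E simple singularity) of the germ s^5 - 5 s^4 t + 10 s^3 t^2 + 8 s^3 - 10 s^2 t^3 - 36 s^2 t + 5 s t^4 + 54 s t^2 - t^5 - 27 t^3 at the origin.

The Hessian of f at 0 has rank 0. Corank 2; j^3 = (2*s - 3*t)^3 is a perfect cube, so E-series; the 5-jet and mu = 8 give E_8.

E8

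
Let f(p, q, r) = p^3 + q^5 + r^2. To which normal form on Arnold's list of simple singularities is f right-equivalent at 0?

The Hessian of f at 0 has rank 1. Corank 2; j^3 = p^3 is a perfect cube, so E-series; the 5-jet and mu = 8 give E_8.

E_8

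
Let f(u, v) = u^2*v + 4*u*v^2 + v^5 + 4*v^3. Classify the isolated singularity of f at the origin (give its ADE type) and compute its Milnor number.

Type D6, Milnor number mu = 6.

The Hessian of f at 0 has rank 0. Corank 2; j^3 = v*(u + 2*v)^2 has shape L^2 M (L != M), so D-series; mu = 6 gives D_6.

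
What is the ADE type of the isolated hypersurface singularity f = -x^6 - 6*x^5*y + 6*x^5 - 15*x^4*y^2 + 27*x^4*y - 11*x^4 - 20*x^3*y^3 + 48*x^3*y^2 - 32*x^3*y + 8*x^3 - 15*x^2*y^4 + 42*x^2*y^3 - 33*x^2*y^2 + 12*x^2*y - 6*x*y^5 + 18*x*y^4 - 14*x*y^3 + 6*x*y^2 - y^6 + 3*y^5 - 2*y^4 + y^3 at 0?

E6

The Hessian of f at 0 is [[0, 0], [0, 0]] with rank 0, so corank 2. A Groebner basis of the Jacobian ideal J(f) in C{x,y} is {x^3 - 6*x^2 - 6*x*y - 3*y^2/2, x^2*y + 10*x^2 + 10*x*y + 5*y^2/2, -16*x^2 + x*y^2 - 16*x*y - 4*y^2, 24*x^2 + 24*x*y + y^3 + 6*y^2}; counting standard monomials gives mu = 6. Corank 2; j^3 = (2*x + y)^3 is a perfect cube, so E-series; the 4-jet and mu = 6 give E_6.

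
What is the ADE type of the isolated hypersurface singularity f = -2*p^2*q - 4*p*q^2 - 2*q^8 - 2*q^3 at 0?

D_{9}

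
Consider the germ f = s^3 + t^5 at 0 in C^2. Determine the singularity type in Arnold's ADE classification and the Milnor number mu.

Type E_{8}, Milnor number mu = 8.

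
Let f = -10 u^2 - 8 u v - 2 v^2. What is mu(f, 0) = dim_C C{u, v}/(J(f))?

1

The Hessian of f at 0 is [[-20, -8], [-8, -4]] with rank 2, so corank 0. A Groebner basis of the Jacobian ideal J(f) in C{u,v} is {u, v}; counting standard monomials gives mu = 1. Corank 0: nondegenerate Morse point, so A_1.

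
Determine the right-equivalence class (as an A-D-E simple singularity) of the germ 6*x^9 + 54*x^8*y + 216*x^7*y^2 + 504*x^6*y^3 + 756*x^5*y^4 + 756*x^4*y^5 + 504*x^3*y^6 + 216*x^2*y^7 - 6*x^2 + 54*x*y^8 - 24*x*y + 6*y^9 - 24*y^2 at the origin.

A8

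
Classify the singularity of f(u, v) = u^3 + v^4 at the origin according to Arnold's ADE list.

E_6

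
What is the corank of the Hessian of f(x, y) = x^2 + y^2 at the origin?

The Hessian at 0 is [[2, 0], [0, 2]] of rank 2; hence corank 0.

0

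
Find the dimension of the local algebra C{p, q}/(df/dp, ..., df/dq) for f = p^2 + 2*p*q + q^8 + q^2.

The Hessian of f at 0 has rank 1. Corank 1: A-series; mu = 7 gives A_7.

7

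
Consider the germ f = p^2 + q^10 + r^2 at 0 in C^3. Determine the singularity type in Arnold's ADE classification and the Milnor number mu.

The Hessian of f at 0 is [[2, 0, 0], [0, 0, 0], [0, 0, 2]] with rank 2, so corank 1. A Groebner basis of the Jacobian ideal J(f) in C{p,q,r} is {q^9, p, r}; counting standard monomials gives mu = 9. Corank 1: A-series; mu = 9 gives A_9.

Type A_{9}, Milnor number mu = 9.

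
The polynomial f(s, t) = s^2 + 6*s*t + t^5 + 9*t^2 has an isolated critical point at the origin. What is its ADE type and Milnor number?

The Hessian of f at 0 has rank 1. Corank 1: A-series; mu = 4 gives A_4.

Type A_4, Milnor number mu = 4.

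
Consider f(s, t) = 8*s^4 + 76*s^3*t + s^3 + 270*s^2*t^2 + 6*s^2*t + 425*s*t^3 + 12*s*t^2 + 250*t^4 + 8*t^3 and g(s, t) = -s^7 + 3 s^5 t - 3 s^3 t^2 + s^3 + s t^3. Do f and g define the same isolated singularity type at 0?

Yes.

The Hessian of f at 0 is [[0, 0], [0, 0]] with rank 0, so corank 2. A Groebner basis of the Jacobian ideal J(f) in C{s,t} is {3*s^2/4 + 3*s*t + t^4 + t^3/4 + 3*t^2, s^3 + 27*s^2/2 + 54*s*t + 25*t^3/2 + 54*t^2, s^2*t - 17*s^2/4 - 17*s*t - 65*t^3/12 - 17*t^2, s^2 + s*t^2 + 4*s*t + 7*t^3/3 + 4*t^2}; counting standard monomials gives mu = 7. Corank 2; j^3 = (s + 2*t)^3 is a perfect cube, so E-series; the 4-jet and mu = 7 give E_7. The Hessian of g at 0 is [[0, 0], [0, 0]] with rank 0, so corank 2. A Groebner basis of the Jacobian ideal J(g) in C{s,t} is {s^3, s*t^2, 3*s^2 + t^3}; counting standard monomials gives mu = 7. Corank 2; j^3 = s^3 is a perfect cube, so E-series; the 4-jet and mu = 7 give E_7. Both have type E_7, hence right-equivalent.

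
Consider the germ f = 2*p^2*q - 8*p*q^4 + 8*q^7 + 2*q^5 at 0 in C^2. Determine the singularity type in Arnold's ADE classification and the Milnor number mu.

The Hessian of f at 0 is [[0, 0], [0, 0]] with rank 0, so corank 2. A Groebner basis of the Jacobian ideal J(f) in C{p,q} is {-p*q/2 + q^4, p*q^2, p^2 + 5*p*q/2}; counting standard monomials gives mu = 6. Corank 2; j^3 = 2*p^2*q has shape L^2 M (L != M), so D-series; mu = 6 gives D_6.

Type D_6, Milnor number mu = 6.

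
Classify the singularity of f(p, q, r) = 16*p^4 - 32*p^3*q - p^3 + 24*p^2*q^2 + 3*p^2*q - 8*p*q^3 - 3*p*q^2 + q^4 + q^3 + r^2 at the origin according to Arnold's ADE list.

E_6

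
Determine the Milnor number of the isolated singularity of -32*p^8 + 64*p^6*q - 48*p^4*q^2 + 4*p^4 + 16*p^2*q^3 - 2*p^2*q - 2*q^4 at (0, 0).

5

The Hessian of f at 0 has rank 0. Corank 2; j^3 = -2*p^2*q has shape L^2 M (L != M), so D-series; mu = 5 gives D_5.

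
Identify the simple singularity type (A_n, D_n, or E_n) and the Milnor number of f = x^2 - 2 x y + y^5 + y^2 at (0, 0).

Type A_4, Milnor number mu = 4.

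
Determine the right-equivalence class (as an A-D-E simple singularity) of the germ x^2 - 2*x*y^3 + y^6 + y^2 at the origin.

A1

The Hessian of f at 0 has rank 2. Corank 0: nondegenerate Morse point, so A_1.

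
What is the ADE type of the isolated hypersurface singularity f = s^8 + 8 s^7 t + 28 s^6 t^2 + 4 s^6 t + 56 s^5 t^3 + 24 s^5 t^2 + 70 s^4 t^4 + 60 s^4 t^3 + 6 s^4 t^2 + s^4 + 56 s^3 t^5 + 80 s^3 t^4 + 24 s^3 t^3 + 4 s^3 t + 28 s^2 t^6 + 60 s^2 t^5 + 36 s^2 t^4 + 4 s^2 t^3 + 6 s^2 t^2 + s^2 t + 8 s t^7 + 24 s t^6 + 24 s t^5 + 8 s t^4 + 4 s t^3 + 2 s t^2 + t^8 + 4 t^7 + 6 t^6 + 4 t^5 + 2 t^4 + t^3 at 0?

D_5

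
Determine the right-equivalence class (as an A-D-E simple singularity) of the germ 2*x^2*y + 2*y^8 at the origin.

D_{9}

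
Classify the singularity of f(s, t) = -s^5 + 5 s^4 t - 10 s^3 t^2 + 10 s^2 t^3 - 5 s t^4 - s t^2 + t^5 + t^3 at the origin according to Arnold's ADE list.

D_6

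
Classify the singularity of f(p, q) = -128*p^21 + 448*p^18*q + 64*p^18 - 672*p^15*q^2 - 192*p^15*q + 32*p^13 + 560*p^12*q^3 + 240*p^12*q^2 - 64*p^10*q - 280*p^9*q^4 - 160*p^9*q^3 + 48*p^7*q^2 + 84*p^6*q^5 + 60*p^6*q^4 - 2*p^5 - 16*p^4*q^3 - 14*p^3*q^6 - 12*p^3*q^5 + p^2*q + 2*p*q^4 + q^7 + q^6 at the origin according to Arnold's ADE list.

The Hessian of f at 0 has rank 0. Corank 2; j^3 = p^2*q has shape L^2 M (L != M), so D-series; mu = 7 gives D_7.

D_7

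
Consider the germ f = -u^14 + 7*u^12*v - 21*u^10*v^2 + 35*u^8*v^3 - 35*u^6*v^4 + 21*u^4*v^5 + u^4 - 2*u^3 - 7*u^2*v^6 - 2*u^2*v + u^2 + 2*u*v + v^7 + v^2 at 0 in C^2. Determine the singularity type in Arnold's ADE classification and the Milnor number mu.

Type A_{6}, Milnor number mu = 6.

The Hessian of f at 0 has rank 1. Corank 1: A-series; mu = 6 gives A_6.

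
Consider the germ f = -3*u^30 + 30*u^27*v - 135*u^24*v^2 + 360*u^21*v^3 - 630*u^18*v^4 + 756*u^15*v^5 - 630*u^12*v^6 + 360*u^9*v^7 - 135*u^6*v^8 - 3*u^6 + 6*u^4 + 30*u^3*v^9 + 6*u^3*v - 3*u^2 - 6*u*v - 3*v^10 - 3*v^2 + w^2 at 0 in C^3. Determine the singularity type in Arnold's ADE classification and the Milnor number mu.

The Hessian of f at 0 is [[-6, -6, 0], [-6, -6, 0], [0, 0, 2]] with rank 2, so corank 1. A Groebner basis of the Jacobian ideal J(f) in C{u,v,w} is {4*u*v^2 - u + v^5 + 3*v^3 - v, -u^2/2 + u*v^3 - 3*u*v/2 + v^4/2 - v^2, u^3 - u - v, u^2*v + u*v^2 + u/3 + v^3/3 + v/3, w}; counting standard monomials gives mu = 9. Corank 1: A-series; mu = 9 gives A_9.

Type A_9, Milnor number mu = 9.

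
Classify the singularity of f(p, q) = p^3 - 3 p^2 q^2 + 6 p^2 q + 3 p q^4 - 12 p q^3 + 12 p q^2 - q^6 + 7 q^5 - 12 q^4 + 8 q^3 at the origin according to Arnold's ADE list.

The Hessian of f at 0 has rank 0. Corank 2; j^3 = (p + 2*q)^3 is a perfect cube, so E-series; the 5-jet and mu = 8 give E_8.

E_8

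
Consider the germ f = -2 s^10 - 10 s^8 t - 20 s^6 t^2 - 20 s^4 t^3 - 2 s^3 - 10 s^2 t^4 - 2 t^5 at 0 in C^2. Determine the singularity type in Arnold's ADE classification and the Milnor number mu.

Type E_8, Milnor number mu = 8.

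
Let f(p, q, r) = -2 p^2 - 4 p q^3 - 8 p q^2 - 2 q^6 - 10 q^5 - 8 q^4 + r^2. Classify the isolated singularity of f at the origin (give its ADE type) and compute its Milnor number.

Type A_4, Milnor number mu = 4.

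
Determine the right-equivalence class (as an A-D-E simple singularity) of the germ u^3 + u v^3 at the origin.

The Hessian of f at 0 is [[0, 0], [0, 0]] with rank 0, so corank 2. A Groebner basis of the Jacobian ideal J(f) in C{u,v} is {u^3, u*v^2, 3*u^2 + v^3}; counting standard monomials gives mu = 7. Corank 2; j^3 = u^3 is a perfect cube, so E-series; the 4-jet and mu = 7 give E_7.

E_7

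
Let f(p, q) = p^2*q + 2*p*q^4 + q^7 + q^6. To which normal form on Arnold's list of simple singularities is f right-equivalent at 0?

The Hessian of f at 0 has rank 0. Corank 2; j^3 = p^2*q has shape L^2 M (L != M), so D-series; mu = 7 gives D_7.

D7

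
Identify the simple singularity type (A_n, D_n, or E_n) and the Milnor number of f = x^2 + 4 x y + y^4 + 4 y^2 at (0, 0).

The Hessian of f at 0 has rank 1. Corank 1: A-series; mu = 3 gives A_3.

Type A3, Milnor number mu = 3.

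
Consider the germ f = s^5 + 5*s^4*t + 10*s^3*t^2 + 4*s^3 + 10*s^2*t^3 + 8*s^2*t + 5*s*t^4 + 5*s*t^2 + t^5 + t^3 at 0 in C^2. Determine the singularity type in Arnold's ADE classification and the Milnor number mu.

Type D_6, Milnor number mu = 6.

The Hessian of f at 0 has rank 0. Corank 2; j^3 = (s + t)*(2*s + t)^2 has shape L^2 M (L != M), so D-series; mu = 6 gives D_6.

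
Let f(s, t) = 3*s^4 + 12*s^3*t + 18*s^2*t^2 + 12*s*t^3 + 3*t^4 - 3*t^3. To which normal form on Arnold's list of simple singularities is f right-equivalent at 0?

E_6

The Hessian of f at 0 is [[0, 0], [0, 0]] with rank 0, so corank 2. A Groebner basis of the Jacobian ideal J(f) in C{s,t} is {s^3 + 3*s^2*t, t^2}; counting standard monomials gives mu = 6. Corank 2; j^3 = -3*t^3 is a perfect cube, so E-series; the 4-jet and mu = 6 give E_6.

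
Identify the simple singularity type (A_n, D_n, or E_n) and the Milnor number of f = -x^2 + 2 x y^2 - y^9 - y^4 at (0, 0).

Type A8, Milnor number mu = 8.

The Hessian of f at 0 is [[-2, 0], [0, 0]] with rank 1, so corank 1. A Groebner basis of the Jacobian ideal J(f) in C{x,y} is {x^4, -x + y^2}; counting standard monomials gives mu = 8. Corank 1: A-series; mu = 8 gives A_8.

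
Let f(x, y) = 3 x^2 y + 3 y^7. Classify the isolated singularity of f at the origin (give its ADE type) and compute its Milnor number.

Type D8, Milnor number mu = 8.

The Hessian of f at 0 has rank 0. Corank 2; j^3 = 3*x^2*y has shape L^2 M (L != M), so D-series; mu = 8 gives D_8.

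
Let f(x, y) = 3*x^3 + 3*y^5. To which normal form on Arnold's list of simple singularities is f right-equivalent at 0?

E8

The Hessian of f at 0 is [[0, 0], [0, 0]] with rank 0, so corank 2. A Groebner basis of the Jacobian ideal J(f) in C{x,y} is {y^4, x^2}; counting standard monomials gives mu = 8. Corank 2; j^3 = 3*x^3 is a perfect cube, so E-series; the 5-jet and mu = 8 give E_8.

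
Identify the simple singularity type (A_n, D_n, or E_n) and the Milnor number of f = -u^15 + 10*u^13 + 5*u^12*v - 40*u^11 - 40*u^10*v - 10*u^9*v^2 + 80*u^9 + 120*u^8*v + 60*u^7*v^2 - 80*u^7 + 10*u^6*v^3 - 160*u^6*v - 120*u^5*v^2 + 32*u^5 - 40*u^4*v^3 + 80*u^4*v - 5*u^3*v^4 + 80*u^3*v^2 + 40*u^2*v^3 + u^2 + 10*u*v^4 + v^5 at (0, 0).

Type A_{4}, Milnor number mu = 4.

The Hessian of f at 0 has rank 1. Corank 1: A-series; mu = 4 gives A_4.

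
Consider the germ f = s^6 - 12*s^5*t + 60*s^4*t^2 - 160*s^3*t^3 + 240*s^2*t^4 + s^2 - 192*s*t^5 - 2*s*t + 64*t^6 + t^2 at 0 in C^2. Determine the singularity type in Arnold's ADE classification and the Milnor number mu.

Type A5, Milnor number mu = 5.

The Hessian of f at 0 is [[2, -2], [-2, 2]] with rank 1, so corank 1. A Groebner basis of the Jacobian ideal J(f) in C{s,t} is {t^5, s - t}; counting standard monomials gives mu = 5. Corank 1: A-series; mu = 5 gives A_5.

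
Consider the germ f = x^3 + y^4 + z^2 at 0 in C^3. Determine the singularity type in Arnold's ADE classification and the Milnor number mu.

The Hessian of f at 0 has rank 1. Corank 2; j^3 = x^3 is a perfect cube, so E-series; the 4-jet and mu = 6 give E_6.

Type E6, Milnor number mu = 6.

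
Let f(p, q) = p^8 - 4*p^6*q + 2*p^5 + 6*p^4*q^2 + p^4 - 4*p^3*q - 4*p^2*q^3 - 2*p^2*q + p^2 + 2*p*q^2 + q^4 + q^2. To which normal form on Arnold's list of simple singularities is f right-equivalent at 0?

The Hessian of f at 0 is [[2, 0], [0, 2]] with rank 2, so corank 0. A Groebner basis of the Jacobian ideal J(f) in C{p,q} is {p, q}; counting standard monomials gives mu = 1. Corank 0: nondegenerate Morse point, so A_1.

A_{1}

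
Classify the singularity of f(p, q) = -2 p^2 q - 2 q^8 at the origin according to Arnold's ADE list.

D_{9}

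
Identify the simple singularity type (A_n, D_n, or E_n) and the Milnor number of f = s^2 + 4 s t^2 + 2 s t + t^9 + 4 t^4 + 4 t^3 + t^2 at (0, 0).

Type A_8, Milnor number mu = 8.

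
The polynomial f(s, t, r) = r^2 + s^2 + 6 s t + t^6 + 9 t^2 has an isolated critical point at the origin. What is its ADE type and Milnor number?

Type A_{5}, Milnor number mu = 5.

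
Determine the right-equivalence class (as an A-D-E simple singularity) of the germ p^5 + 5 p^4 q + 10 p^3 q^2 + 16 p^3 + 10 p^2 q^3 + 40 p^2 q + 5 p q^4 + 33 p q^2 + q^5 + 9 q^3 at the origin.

D6

The Hessian of f at 0 is [[0, 0], [0, 0]] with rank 0, so corank 2. A Groebner basis of the Jacobian ideal J(f) in C{p,q} is {-1024*p*q/5 + q^4 - 768*q^2/5, p*q^2 + 3*q^3/4, p^2 + 7*p*q/4 + 3*q^2/4}; counting standard monomials gives mu = 6. Corank 2; j^3 = (p + q)*(4*p + 3*q)^2 has shape L^2 M (L != M), so D-series; mu = 6 gives D_6.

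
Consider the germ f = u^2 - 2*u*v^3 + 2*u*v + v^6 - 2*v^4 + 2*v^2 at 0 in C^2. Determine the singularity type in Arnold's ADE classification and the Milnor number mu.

Type A1, Milnor number mu = 1.

The Hessian of f at 0 has rank 2. Corank 0: nondegenerate Morse point, so A_1.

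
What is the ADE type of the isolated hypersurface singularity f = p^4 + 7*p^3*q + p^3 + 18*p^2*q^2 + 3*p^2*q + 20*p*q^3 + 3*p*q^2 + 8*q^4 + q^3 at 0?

The Hessian of f at 0 has rank 0. Corank 2; j^3 = (p + q)^3 is a perfect cube, so E-series; the 4-jet and mu = 7 give E_7.

E_{7}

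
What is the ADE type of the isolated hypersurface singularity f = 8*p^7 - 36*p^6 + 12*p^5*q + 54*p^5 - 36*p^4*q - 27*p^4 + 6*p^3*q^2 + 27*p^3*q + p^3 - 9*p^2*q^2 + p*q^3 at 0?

The Hessian of f at 0 has rank 0. Corank 2; j^3 = p^3 is a perfect cube, so E-series; the 4-jet and mu = 7 give E_7.

E7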